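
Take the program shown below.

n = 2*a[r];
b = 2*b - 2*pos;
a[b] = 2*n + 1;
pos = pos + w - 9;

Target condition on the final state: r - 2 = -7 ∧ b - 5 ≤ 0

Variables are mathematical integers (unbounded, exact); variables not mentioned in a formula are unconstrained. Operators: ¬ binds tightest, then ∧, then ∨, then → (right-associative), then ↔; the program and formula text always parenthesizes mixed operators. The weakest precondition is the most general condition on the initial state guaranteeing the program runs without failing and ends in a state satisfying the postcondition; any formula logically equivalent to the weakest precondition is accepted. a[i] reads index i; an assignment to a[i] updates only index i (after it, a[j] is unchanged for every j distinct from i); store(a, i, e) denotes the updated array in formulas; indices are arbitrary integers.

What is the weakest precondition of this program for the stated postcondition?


Working backward. After the program, the postcondition r - 2 = -7 ∧ b - 5 ≤ 0 must hold; in canonical form it is r = -5 ∧ b ≤ 5.
Before pos := pos + w - 9: r = -5 ∧ b ≤ 5
Before a[b] := 2*n + 1: r = -5 ∧ b ≤ 5
Before b := 2*b - 2*pos: r = -5 ∧ 2*b ≤ 2*pos + 5
Before n := 2*a[r]: r = -5 ∧ 2*b ≤ 2*pos + 5
Answer: WP = r = -5 ∧ 2*b ≤ 2*pos + 5


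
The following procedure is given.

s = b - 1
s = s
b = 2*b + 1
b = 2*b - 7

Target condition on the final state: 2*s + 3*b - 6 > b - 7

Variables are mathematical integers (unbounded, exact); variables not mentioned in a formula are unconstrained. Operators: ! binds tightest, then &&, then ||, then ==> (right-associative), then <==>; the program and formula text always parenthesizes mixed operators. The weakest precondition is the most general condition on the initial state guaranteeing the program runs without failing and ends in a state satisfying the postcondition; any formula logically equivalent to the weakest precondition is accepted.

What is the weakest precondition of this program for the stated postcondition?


Working backward. After the program, the postcondition 2*s + 3*b - 6 > b - 7 must hold; in canonical form it is 2*b + 2*s > -1.
Before b := 2*b - 7: 4*b + 2*s > 13
Before b := 2*b + 1: 8*b + 2*s > 9
Before s := s: 8*b + 2*s > 9
Before s := b - 1: 10*b > 11
Answer: WP = 10*b > 11


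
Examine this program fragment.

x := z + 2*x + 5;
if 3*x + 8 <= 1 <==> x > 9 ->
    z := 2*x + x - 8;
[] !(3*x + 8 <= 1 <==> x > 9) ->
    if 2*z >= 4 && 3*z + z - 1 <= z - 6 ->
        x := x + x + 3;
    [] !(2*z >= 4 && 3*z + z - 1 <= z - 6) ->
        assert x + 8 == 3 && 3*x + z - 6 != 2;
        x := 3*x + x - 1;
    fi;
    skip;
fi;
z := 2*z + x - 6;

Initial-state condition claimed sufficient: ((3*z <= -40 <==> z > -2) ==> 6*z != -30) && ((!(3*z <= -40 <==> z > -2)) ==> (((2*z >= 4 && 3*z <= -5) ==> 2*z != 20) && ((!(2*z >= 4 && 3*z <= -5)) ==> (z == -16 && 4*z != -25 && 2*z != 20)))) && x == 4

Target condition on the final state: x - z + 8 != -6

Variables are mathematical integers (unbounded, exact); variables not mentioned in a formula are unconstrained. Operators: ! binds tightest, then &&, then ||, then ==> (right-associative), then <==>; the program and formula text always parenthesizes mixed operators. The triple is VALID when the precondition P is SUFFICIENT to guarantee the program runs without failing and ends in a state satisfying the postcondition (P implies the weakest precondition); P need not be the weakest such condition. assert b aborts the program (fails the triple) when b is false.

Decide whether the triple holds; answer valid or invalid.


Working backward. After the program, the postcondition x - z + 8 != -6 must hold; in canonical form it is x != z - 14.
Before z := 2*z + x - 6: 2*z != 20
Then branch requires 6*x != 36; else branch requires ((2*z >= 4 && 3*z <= -5) ==> 2*z != 20) && ((!(2*z >= 4 && 3*z <= -5)) ==> (x == -5 && 3*x + z != 8 && 2*z != 20)).
Before the if: ((3*x <= -7 <==> x > 9) ==> 6*x != 36) && ((!(3*x <= -7 <==> x > 9)) ==> (((2*z >= 4 && 3*z <= -5) ==> 2*z != 20) && ((!(2*z >= 4 && 3*z <= -5)) ==> (x == -5 && 3*x + z != 8 && 2*z != 20))))
Before x := z + 2*x + 5: ((6*x + 3*z <= -22 <==> 2*x + z > 4) ==> 12*x + 6*z != 6) && ((!(6*x + 3*z <= -22 <==> 2*x + z > 4)) ==> (((2*z >= 4 && 3*z <= -5) ==> 2*z != 20) && ((!(2*z >= 4 && 3*z <= -5)) ==> (2*x + z == -10 && 6*x + 4*z != -7 && 2*z != 20))))
The weakest precondition is ((6*x + 3*z <= -22 <==> 2*x + z > 4) ==> 12*x + 6*z != 6) && ((!(6*x + 3*z <= -22 <==> 2*x + z > 4)) ==> (((2*z >= 4 && 3*z <= -5) ==> 2*z != 20) && ((!(2*z >= 4 && 3*z <= -5)) ==> (2*x + z == -10 && 6*x + 4*z != -7 && 2*z != 20)))).
Check whether ((3*z <= -40 <==> z > -2) ==> 6*z != -30) && ((!(3*z <= -40 <==> z > -2)) ==> (((2*z >= 4 && 3*z <= -5) ==> 2*z != 20) && ((!(2*z >= 4 && 3*z <= -5)) ==> (z == -16 && 4*z != -25 && 2*z != 20)))) && x == 4 implies it.
Countermodel: at the initial state x = 4, z = -2, the precondition holds but the weakest precondition fails.
Answer: invalid


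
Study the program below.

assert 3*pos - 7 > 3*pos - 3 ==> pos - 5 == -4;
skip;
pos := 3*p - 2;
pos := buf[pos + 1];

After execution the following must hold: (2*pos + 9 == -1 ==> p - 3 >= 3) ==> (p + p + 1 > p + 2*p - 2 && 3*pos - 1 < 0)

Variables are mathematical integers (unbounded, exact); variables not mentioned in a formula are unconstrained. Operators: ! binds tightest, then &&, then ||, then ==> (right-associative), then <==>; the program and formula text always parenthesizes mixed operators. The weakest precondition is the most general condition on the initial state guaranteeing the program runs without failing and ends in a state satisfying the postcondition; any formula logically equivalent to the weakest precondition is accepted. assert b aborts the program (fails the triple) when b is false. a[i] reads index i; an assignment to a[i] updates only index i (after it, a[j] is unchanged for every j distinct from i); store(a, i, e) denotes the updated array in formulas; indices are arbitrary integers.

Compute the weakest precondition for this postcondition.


Working backward. After the program, the postcondition (2*pos + 9 == -1 ==> p - 3 >= 3) ==> (p + p + 1 > p + 2*p - 2 && 3*pos - 1 < 0) must hold; in canonical form it is (2*pos == -10 ==> p >= 6) ==> (p < 3 && 3*pos < 1).
Before pos := buf[pos + 1]: (2*buf[pos + 1] == -10 ==> p >= 6) ==> (p < 3 && 3*buf[pos + 1] < 1)
Before pos := 3*p - 2: (2*buf[3*p - 1] == -10 ==> p >= 6) ==> (p < 3 && 3*buf[3*p - 1] < 1)
Before skip: (2*buf[3*p - 1] == -10 ==> p >= 6) ==> (p < 3 && 3*buf[3*p - 1] < 1)
Before assert 3*pos - 7 > 3*pos - 3 ==> pos - 5 == -4: (2*buf[3*p - 1] == -10 ==> p >= 6) ==> (p < 3 && 3*buf[3*p - 1] < 1)
Answer: WP = (2*buf[3*p - 1] == -10 ==> p >= 6) ==> (p < 3 && 3*buf[3*p - 1] < 1)


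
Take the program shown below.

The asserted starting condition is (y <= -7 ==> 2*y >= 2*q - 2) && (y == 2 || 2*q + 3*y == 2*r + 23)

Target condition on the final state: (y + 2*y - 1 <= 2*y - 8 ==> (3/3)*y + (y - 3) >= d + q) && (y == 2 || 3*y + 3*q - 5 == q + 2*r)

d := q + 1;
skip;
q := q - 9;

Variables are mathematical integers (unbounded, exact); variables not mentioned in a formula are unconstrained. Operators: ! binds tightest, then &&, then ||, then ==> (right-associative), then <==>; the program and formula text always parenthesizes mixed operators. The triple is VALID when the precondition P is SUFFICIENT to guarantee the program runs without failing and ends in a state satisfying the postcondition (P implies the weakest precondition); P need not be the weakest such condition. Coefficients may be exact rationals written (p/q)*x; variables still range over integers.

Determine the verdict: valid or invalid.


Working backward. After the program, the postcondition (y + 2*y - 1 <= 2*y - 8 ==> (3/3)*y + (y - 3) >= d + q) && (y == 2 || 3*y + 3*q - 5 == q + 2*r) must hold; in canonical form it is (y <= -7 ==> 2*y >= d + q + 3) && (y == 2 || 2*q + 3*y == 2*r + 5).
Before q := q - 9: (y <= -7 ==> 2*y >= d + q - 6) && (y == 2 || 2*q + 3*y == 2*r + 23)
Before skip: (y <= -7 ==> 2*y >= d + q - 6) && (y == 2 || 2*q + 3*y == 2*r + 23)
Before d := q + 1: (y <= -7 ==> 2*y >= 2*q - 5) && (y == 2 || 2*q + 3*y == 2*r + 23)
The weakest precondition is (y <= -7 ==> 2*y >= 2*q - 5) && (y == 2 || 2*q + 3*y == 2*r + 23).
Check whether (y <= -7 ==> 2*y >= 2*q - 2) && (y == 2 || 2*q + 3*y == 2*r + 23) implies it.
Every state satisfying the precondition satisfies the weakest precondition: the implication holds.
Answer: valid


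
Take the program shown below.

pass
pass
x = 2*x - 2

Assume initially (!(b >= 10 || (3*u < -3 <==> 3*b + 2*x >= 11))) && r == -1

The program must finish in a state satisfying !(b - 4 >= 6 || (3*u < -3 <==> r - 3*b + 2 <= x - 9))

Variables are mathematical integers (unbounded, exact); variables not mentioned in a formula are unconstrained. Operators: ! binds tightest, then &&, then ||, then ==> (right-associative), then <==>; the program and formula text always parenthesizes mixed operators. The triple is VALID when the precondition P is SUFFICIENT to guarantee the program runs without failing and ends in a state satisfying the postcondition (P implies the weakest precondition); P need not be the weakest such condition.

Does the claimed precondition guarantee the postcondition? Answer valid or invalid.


Working backward. After the program, the postcondition !(b - 4 >= 6 || (3*u < -3 <==> r - 3*b + 2 <= x - 9)) must hold; in canonical form it is !(b >= 10 || (3*u < -3 <==> r <= 3*b + x - 11)).
Before x := 2*x - 2: !(b >= 10 || (3*u < -3 <==> r <= 3*b + 2*x - 13))
Before skip: !(b >= 10 || (3*u < -3 <==> r <= 3*b + 2*x - 13))
Before skip: !(b >= 10 || (3*u < -3 <==> r <= 3*b + 2*x - 13))
The weakest precondition is !(b >= 10 || (3*u < -3 <==> r <= 3*b + 2*x - 13)).
Check whether (!(b >= 10 || (3*u < -3 <==> 3*b + 2*x >= 11))) && r == -1 implies it.
Countermodel: at the initial state b = -1, r = -1, u = -1, x = 7, the precondition holds but the weakest precondition fails.
Answer: invalid


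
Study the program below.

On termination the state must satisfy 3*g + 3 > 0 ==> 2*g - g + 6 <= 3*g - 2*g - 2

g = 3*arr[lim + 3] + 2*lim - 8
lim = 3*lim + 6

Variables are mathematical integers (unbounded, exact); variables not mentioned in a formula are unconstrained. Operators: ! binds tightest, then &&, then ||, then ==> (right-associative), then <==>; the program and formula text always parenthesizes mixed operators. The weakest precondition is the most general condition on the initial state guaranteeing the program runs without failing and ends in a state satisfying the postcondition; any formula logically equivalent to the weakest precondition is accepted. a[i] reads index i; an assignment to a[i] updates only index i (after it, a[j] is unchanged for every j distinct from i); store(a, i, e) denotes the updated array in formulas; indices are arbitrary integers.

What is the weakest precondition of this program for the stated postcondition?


Working backward. After the program, the postcondition 3*g + 3 > 0 ==> 2*g - g + 6 <= 3*g - 2*g - 2 must hold; in canonical form it is !(3*g > -3).
Before lim := 3*lim + 6: !(3*g > -3)
Before g := 3*arr[lim + 3] + 2*lim - 8: !(9*arr[lim + 3] + 6*lim > 21)
Answer: WP = !(9*arr[lim + 3] + 6*lim > 21)


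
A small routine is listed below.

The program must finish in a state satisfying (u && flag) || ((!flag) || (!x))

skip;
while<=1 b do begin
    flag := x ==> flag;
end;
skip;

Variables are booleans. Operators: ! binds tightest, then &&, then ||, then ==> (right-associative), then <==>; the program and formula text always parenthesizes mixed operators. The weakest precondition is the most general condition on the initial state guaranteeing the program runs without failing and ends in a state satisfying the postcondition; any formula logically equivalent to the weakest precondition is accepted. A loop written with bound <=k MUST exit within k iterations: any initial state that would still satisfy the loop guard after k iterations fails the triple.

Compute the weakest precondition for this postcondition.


Working backward. After the program, the postcondition (u && flag) || ((!flag) || (!x)) must hold; in canonical form it is (u && flag) || (!flag) || (!x).
Before skip: (u && flag) || (!flag) || (!x)
Before the loop (bound <=1), unroll the exhaustion recursion (WP_0 = exit-now case; WP_j = one more guarded iteration, up to j = 1):
  WP_0: (!b) && ((u && flag) || (!flag) || (!x))
  WP_1: (b ==> ((!b) && ((u && (x ==> flag)) || (!(x ==> flag)) || (!x)))) && ((!b) ==> ((u && flag) || (!flag) || (!x)))
So before the loop: (b ==> ((!b) && ((u && (x ==> flag)) || (!(x ==> flag)) || (!x)))) && ((!b) ==> ((u && flag) || (!flag) || (!x)))
Before skip: (b ==> ((!b) && ((u && (x ==> flag)) || (!(x ==> flag)) || (!x)))) && ((!b) ==> ((u && flag) || (!flag) || (!x)))
Answer: WP = (b ==> ((!b) && ((u && (x ==> flag)) || (!(x ==> flag)) || (!x)))) && ((!b) ==> ((u && flag) || (!flag) || (!x)))


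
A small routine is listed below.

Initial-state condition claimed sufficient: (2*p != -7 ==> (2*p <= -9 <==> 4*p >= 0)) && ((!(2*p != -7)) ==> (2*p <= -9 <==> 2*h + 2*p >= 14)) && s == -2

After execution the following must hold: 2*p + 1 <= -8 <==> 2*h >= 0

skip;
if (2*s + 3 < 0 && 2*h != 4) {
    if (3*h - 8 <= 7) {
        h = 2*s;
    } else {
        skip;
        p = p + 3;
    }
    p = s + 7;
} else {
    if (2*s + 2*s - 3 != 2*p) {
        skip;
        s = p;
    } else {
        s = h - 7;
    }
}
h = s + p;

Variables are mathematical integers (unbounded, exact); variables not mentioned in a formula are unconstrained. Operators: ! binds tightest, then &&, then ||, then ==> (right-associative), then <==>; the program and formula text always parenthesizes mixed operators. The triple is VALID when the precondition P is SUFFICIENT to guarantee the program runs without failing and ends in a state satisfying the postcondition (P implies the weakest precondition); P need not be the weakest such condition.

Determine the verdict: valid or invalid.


Working backward. After the program, the postcondition 2*p + 1 <= -8 <==> 2*h >= 0 must hold; in canonical form it is 2*p <= -9 <==> 2*h >= 0.
Before h := s + p: 2*p <= -9 <==> 2*p + 2*s >= 0
Then branch requires (3*h <= 15 ==> (2*s <= -23 <==> 4*s >= -14)) && ((!(3*h <= 15)) ==> (2*s <= -23 <==> 4*s >= -14)); else branch requires (4*s != 2*p + 3 ==> (2*p <= -9 <==> 4*p >= 0)) && ((!(4*s != 2*p + 3)) ==> (2*p <= -9 <==> 2*h + 2*p >= 14)).
Before the if: ((2*s < -3 && 2*h != 4) ==> ((3*h <= 15 ==> (2*s <= -23 <==> 4*s >= -14)) && ((!(3*h <= 15)) ==> (2*s <= -23 <==> 4*s >= -14)))) && ((!(2*s < -3 && 2*h != 4)) ==> ((4*s != 2*p + 3 ==> (2*p <= -9 <==> 4*p >= 0)) && ((!(4*s != 2*p + 3)) ==> (2*p <= -9 <==> 2*h + 2*p >= 14))))
Before skip: ((2*s < -3 && 2*h != 4) ==> ((3*h <= 15 ==> (2*s <= -23 <==> 4*s >= -14)) && ((!(3*h <= 15)) ==> (2*s <= -23 <==> 4*s >= -14)))) && ((!(2*s < -3 && 2*h != 4)) ==> ((4*s != 2*p + 3 ==> (2*p <= -9 <==> 4*p >= 0)) && ((!(4*s != 2*p + 3)) ==> (2*p <= -9 <==> 2*h + 2*p >= 14))))
The weakest precondition is ((2*s < -3 && 2*h != 4) ==> ((3*h <= 15 ==> (2*s <= -23 <==> 4*s >= -14)) && ((!(3*h <= 15)) ==> (2*s <= -23 <==> 4*s >= -14)))) && ((!(2*s < -3 && 2*h != 4)) ==> ((4*s != 2*p + 3 ==> (2*p <= -9 <==> 4*p >= 0)) && ((!(4*s != 2*p + 3)) ==> (2*p <= -9 <==> 2*h + 2*p >= 14)))).
Check whether (2*p != -7 ==> (2*p <= -9 <==> 4*p >= 0)) && ((!(2*p != -7)) ==> (2*p <= -9 <==> 2*h + 2*p >= 14)) && s == -2 implies it.
Countermodel: at the initial state h = 3, p = -1, s = -2, the precondition holds but the weakest precondition fails.
Answer: invalid


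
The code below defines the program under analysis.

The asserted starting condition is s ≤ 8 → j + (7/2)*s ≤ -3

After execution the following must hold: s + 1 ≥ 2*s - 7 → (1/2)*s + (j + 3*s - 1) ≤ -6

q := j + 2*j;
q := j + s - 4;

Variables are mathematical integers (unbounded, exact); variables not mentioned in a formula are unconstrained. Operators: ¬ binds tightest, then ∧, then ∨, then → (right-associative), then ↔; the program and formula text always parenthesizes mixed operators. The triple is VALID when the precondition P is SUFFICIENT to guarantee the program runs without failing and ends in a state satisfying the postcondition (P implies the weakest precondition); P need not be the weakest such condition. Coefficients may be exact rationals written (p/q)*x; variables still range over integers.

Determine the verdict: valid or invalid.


Working backward. After the program, the postcondition s + 1 ≥ 2*s - 7 → (1/2)*s + (j + 3*s - 1) ≤ -6 must hold; in canonical form it is s ≤ 8 → j + (7/2)*s ≤ -5.
Before q := j + s - 4: s ≤ 8 → j + (7/2)*s ≤ -5
Before q := j + 2*j: s ≤ 8 → j + (7/2)*s ≤ -5
The weakest precondition is s ≤ 8 → j + (7/2)*s ≤ -5.
Check whether s ≤ 8 → j + (7/2)*s ≤ -3 implies it.
Countermodel: at the initial state j = 4, s = -2, the precondition holds but the weakest precondition fails.
Answer: invalid


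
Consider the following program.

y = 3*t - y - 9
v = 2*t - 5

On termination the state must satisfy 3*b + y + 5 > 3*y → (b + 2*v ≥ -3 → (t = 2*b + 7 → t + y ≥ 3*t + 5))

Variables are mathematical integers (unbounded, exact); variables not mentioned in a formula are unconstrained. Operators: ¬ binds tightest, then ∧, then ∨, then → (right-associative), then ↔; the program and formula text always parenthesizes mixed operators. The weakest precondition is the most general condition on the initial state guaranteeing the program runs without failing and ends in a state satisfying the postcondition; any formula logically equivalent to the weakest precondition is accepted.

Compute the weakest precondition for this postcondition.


Working backward. After the program, the postcondition 3*b + y + 5 > 3*y → (b + 2*v ≥ -3 → (t = 2*b + 7 → t + y ≥ 3*t + 5)) must hold; in canonical form it is 3*b > 2*y - 5 → (b + 2*v ≥ -3 → (t = 2*b + 7 → y ≥ 2*t + 5)).
Before v := 2*t - 5: 3*b > 2*y - 5 → (b + 4*t ≥ 7 → (t = 2*b + 7 → y ≥ 2*t + 5))
Before y := 3*t - y - 9: 3*b + 2*y > 6*t - 23 → (b + 4*t ≥ 7 → (t = 2*b + 7 → t ≥ y + 14))
Answer: WP = 3*b + 2*y > 6*t - 23 → (b + 4*t ≥ 7 → (t = 2*b + 7 → t ≥ y + 14))


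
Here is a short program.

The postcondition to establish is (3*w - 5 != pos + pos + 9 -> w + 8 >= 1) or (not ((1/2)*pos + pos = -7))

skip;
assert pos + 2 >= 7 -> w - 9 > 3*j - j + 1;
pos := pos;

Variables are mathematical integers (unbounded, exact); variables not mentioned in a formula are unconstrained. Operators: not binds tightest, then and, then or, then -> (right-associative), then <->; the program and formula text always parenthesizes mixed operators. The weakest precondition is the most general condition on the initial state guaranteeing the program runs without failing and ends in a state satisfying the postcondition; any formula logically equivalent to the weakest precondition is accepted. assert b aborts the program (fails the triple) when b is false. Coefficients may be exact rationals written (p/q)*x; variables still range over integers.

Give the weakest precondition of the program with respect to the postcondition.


Working backward. After the program, the postcondition (3*w - 5 != pos + pos + 9 -> w + 8 >= 1) or (not ((1/2)*pos + pos = -7)) must hold; in canonical form it is (3*w != 2*pos + 14 -> w >= -7) or (not ((3/2)*pos = -7)).
Before pos := pos: (3*w != 2*pos + 14 -> w >= -7) or (not ((3/2)*pos = -7))
Before assert pos + 2 >= 7 -> w - 9 > 3*j - j + 1: (pos >= 5 -> w > 2*j + 10) and ((3*w != 2*pos + 14 -> w >= -7) or (not ((3/2)*pos = -7)))
Before skip: (pos >= 5 -> w > 2*j + 10) and ((3*w != 2*pos + 14 -> w >= -7) or (not ((3/2)*pos = -7)))
Answer: WP = (pos >= 5 -> w > 2*j + 10) and ((3*w != 2*pos + 14 -> w >= -7) or (not ((3/2)*pos = -7)))


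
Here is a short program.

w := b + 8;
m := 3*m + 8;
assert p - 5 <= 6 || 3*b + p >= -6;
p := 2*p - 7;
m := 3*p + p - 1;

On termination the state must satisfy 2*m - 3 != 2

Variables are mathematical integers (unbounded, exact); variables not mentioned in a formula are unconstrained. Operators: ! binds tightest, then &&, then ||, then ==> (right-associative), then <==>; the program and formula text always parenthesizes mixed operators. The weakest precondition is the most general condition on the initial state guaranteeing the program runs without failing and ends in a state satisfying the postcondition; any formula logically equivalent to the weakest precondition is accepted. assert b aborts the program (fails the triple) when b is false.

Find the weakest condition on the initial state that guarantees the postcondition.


Working backward. After the program, the postcondition 2*m - 3 != 2 must hold; in canonical form it is 2*m != 5.
Before m := 3*p + p - 1: 8*p != 7
Before p := 2*p - 7: 16*p != 63
Before assert p - 5 <= 6 || 3*b + p >= -6: (p <= 11 || 3*b + p >= -6) && 16*p != 63
Before m := 3*m + 8: (p <= 11 || 3*b + p >= -6) && 16*p != 63
Before w := b + 8: (p <= 11 || 3*b + p >= -6) && 16*p != 63
Answer: WP = (p <= 11 || 3*b + p >= -6) && 16*p != 63


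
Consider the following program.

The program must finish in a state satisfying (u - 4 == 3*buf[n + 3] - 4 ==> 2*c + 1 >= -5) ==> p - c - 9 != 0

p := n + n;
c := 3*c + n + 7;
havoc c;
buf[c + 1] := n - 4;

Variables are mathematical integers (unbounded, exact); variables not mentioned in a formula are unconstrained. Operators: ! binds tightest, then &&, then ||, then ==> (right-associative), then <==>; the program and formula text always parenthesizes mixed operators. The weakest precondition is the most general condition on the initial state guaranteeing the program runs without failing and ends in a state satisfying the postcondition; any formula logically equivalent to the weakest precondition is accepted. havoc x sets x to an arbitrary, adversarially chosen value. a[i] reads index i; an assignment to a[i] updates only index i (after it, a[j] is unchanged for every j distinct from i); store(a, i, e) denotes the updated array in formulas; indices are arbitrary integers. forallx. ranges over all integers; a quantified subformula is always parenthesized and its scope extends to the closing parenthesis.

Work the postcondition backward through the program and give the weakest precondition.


Working backward. After the program, the postcondition (u - 4 == 3*buf[n + 3] - 4 ==> 2*c + 1 >= -5) ==> p - c - 9 != 0 must hold; in canonical form it is (u == 3*buf[n + 3] ==> 2*c >= -6) ==> p != c + 9.
Before buf[c + 1] := n - 4: (u == 3*store(buf, c + 1, n - 4)[n + 3] ==> 2*c >= -6) ==> p != c + 9
Before havoc c: forall c_1. ((u == 3*store(buf, c_1 + 1, n - 4)[n + 3] ==> 2*c_1 >= -6) ==> p != c_1 + 9)
Before c := 3*c + n + 7: forall c_1. ((u == 3*store(buf, c_1 + 1, n - 4)[n + 3] ==> 2*c_1 >= -6) ==> p != c_1 + 9)
Before p := n + n: forall c_1. ((u == 3*store(buf, c_1 + 1, n - 4)[n + 3] ==> 2*c_1 >= -6) ==> 2*n != c_1 + 9)
Answer: WP = forall c_1. ((u == 3*store(buf, c_1 + 1, n - 4)[n + 3] ==> 2*c_1 >= -6) ==> 2*n != c_1 + 9)


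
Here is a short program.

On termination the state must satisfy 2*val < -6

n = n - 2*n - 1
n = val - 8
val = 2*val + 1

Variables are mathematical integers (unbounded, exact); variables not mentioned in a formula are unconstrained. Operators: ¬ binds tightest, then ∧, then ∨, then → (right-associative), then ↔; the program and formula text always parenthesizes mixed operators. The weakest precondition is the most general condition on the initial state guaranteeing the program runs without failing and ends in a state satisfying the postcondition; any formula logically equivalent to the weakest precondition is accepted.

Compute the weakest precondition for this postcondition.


Working backward. After the program, 2*val < -6 must hold.
Before val := 2*val + 1: 4*val < -8
Before n := val - 8: 4*val < -8
Before n := n - 2*n - 1: 4*val < -8
Answer: WP = 4*val < -8


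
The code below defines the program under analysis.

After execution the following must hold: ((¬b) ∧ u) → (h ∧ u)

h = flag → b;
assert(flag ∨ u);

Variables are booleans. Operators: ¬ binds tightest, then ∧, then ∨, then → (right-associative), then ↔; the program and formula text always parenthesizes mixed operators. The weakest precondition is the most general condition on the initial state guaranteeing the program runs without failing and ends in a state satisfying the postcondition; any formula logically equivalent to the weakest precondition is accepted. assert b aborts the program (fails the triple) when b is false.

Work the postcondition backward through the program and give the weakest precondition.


Working backward. After the program, ((¬b) ∧ u) → (h ∧ u) must hold.
Before assert flag ∨ u: (flag ∨ u) ∧ (((¬b) ∧ u) → (h ∧ u))
Before h := flag → b: (flag ∨ u) ∧ (((¬b) ∧ u) → ((flag → b) ∧ u))
Answer: WP = (flag ∨ u) ∧ (((¬b) ∧ u) → ((flag → b) ∧ u))


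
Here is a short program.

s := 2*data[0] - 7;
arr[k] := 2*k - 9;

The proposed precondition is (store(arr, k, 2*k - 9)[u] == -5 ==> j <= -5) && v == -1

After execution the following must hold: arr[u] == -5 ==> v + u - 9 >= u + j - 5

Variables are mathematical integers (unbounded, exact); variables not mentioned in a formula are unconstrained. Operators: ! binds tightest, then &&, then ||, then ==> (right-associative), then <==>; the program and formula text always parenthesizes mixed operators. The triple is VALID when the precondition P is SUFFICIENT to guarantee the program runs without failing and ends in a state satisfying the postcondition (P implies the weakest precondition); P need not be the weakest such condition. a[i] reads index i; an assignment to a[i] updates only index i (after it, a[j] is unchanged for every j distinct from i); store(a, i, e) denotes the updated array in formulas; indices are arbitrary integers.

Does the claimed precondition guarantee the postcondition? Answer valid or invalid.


Working backward. After the program, the postcondition arr[u] == -5 ==> v + u - 9 >= u + j - 5 must hold; in canonical form it is arr[u] == -5 ==> v >= j + 4.
Before arr[k] := 2*k - 9: store(arr, k, 2*k - 9)[u] == -5 ==> v >= j + 4
Before s := 2*data[0] - 7: store(arr, k, 2*k - 9)[u] == -5 ==> v >= j + 4
The weakest precondition is store(arr, k, 2*k - 9)[u] == -5 ==> v >= j + 4.
Check whether (store(arr, k, 2*k - 9)[u] == -5 ==> j <= -5) && v == -1 implies it.
Every state satisfying the precondition satisfies the weakest precondition: the implication holds.
Answer: valid


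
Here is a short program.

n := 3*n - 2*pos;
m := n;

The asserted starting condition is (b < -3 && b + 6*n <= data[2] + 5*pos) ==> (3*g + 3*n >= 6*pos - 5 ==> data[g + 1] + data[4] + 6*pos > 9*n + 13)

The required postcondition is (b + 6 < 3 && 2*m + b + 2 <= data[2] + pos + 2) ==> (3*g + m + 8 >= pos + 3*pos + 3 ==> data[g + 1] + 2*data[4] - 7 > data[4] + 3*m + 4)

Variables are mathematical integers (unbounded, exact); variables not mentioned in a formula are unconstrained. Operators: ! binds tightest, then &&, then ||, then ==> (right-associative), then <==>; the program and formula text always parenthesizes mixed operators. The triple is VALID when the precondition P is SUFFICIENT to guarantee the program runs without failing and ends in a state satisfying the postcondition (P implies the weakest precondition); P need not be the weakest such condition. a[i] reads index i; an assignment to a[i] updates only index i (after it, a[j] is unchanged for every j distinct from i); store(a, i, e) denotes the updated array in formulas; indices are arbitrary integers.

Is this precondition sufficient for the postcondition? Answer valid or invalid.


Working backward. After the program, the postcondition (b + 6 < 3 && 2*m + b + 2 <= data[2] + pos + 2) ==> (3*g + m + 8 >= pos + 3*pos + 3 ==> data[g + 1] + 2*data[4] - 7 > data[4] + 3*m + 4) must hold; in canonical form it is (b < -3 && b + 2*m <= data[2] + pos) ==> (3*g + m >= 4*pos - 5 ==> data[g + 1] + data[4] > 3*m + 11).
Before m := n: (b < -3 && b + 2*n <= data[2] + pos) ==> (3*g + n >= 4*pos - 5 ==> data[g + 1] + data[4] > 3*n + 11)
Before n := 3*n - 2*pos: (b < -3 && b + 6*n <= data[2] + 5*pos) ==> (3*g + 3*n >= 6*pos - 5 ==> data[g + 1] + data[4] + 6*pos > 9*n + 11)
The weakest precondition is (b < -3 && b + 6*n <= data[2] + 5*pos) ==> (3*g + 3*n >= 6*pos - 5 ==> data[g + 1] + data[4] + 6*pos > 9*n + 11).
Check whether (b < -3 && b + 6*n <= data[2] + 5*pos) ==> (3*g + 3*n >= 6*pos - 5 ==> data[g + 1] + data[4] + 6*pos > 9*n + 13) implies it.
Every state satisfying the precondition satisfies the weakest precondition: the implication holds.
Answer: valid


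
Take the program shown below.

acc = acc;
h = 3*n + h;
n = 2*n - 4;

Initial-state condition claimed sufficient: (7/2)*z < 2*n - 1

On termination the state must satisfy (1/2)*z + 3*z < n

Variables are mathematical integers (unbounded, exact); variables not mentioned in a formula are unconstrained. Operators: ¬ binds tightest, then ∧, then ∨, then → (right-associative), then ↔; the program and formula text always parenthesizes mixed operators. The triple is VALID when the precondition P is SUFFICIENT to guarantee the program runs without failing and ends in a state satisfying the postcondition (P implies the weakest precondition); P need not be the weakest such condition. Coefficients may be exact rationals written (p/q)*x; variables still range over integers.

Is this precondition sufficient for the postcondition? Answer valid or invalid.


Working backward. After the program, the postcondition (1/2)*z + 3*z < n must hold; in canonical form it is (7/2)*z < n.
Before n := 2*n - 4: (7/2)*z < 2*n - 4
Before h := 3*n + h: (7/2)*z < 2*n - 4
Before acc := acc: (7/2)*z < 2*n - 4
The weakest precondition is (7/2)*z < 2*n - 4.
Check whether (7/2)*z < 2*n - 1 implies it.
Countermodel: at the initial state n = 6, z = 3, the precondition holds but the weakest precondition fails.
Answer: invalid


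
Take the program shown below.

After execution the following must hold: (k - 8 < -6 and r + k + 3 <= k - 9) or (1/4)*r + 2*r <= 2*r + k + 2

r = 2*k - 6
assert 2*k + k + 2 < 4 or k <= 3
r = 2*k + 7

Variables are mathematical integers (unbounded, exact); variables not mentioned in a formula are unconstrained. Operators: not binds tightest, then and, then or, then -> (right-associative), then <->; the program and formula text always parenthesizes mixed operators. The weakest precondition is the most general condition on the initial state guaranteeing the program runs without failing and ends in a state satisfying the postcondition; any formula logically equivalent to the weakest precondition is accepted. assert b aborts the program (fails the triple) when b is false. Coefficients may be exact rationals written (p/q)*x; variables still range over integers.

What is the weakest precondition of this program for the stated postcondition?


Working backward. After the program, the postcondition (k - 8 < -6 and r + k + 3 <= k - 9) or (1/4)*r + 2*r <= 2*r + k + 2 must hold; in canonical form it is (k < 2 and r <= -12) or (1/4)*r <= k + 2.
Before r := 2*k + 7: (k < 2 and 2*k <= -19) or (1/2)*k >= -1/4
Before assert 2*k + k + 2 < 4 or k <= 3: (3*k < 2 or k <= 3) and ((k < 2 and 2*k <= -19) or (1/2)*k >= -1/4)
Before r := 2*k - 6: (3*k < 2 or k <= 3) and ((k < 2 and 2*k <= -19) or (1/2)*k >= -1/4)
Answer: WP = (3*k < 2 or k <= 3) and ((k < 2 and 2*k <= -19) or (1/2)*k >= -1/4)


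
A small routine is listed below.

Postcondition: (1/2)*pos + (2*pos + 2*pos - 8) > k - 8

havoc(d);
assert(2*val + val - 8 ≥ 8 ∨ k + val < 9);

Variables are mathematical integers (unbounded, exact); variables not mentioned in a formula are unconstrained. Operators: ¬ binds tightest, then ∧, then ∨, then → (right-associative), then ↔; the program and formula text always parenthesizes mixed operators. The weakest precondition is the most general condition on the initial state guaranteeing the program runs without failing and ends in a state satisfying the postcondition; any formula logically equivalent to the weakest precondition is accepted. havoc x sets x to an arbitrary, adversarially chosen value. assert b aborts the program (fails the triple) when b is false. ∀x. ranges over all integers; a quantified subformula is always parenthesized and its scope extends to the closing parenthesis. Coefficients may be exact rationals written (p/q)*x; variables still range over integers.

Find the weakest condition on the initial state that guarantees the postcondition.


Working backward. After the program, the postcondition (1/2)*pos + (2*pos + 2*pos - 8) > k - 8 must hold; in canonical form it is (9/2)*pos > k.
Before assert 2*val + val - 8 ≥ 8 ∨ k + val < 9: (3*val ≥ 16 ∨ k + val < 9) ∧ (9/2)*pos > k
Before havoc d: (3*val ≥ 16 ∨ k + val < 9) ∧ (9/2)*pos > k
Answer: WP = (3*val ≥ 16 ∨ k + val < 9) ∧ (9/2)*pos > k


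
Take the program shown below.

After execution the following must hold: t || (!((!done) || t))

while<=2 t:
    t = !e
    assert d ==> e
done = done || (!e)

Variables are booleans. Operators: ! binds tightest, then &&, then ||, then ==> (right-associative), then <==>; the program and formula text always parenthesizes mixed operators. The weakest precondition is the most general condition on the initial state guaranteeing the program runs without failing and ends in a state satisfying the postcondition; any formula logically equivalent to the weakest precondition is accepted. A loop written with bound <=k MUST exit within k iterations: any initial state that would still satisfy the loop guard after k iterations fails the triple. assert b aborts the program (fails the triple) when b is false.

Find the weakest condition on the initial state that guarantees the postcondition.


Working backward. After the program, t || (!((!done) || t)) must hold.
Before done := done || (!e): t || (!((!(done || (!e))) || t))
Before the loop (bound <=2), unroll the exhaustion recursion (WP_0 = exit-now case; WP_j = one more guarded iteration, up to j = 2):
  WP_0: (!t) && (t || (!((!(done || (!e))) || t)))
  WP_1: (t ==> ((d ==> e) && e && ((!e) || (!((!(done || (!e))) || (!e)))))) && ((!t) ==> (t || (!((!(done || (!e))) || t))))
  WP_2: (t ==> ((d ==> e) && ((!e) ==> ((d ==> e) && e && ((!e) || (!((!(done || (!e))) || (!e)))))) && (e ==> ((!e) || (!((!(done || (!e))) || (!e))))))) && ((!t) ==> (t || (!((!(done || (!e))) || t))))
So before the loop: (t ==> ((d ==> e) && ((!e) ==> ((d ==> e) && e && ((!e) || (!((!(done || (!e))) || (!e)))))) && (e ==> ((!e) || (!((!(done || (!e))) || (!e))))))) && ((!t) ==> (t || (!((!(done || (!e))) || t))))
Answer: WP = (t ==> ((d ==> e) && ((!e) ==> ((d ==> e) && e && ((!e) || (!((!(done || (!e))) || (!e)))))) && (e ==> ((!e) || (!((!(done || (!e))) || (!e))))))) && ((!t) ==> (t || (!((!(done || (!e))) || t))))


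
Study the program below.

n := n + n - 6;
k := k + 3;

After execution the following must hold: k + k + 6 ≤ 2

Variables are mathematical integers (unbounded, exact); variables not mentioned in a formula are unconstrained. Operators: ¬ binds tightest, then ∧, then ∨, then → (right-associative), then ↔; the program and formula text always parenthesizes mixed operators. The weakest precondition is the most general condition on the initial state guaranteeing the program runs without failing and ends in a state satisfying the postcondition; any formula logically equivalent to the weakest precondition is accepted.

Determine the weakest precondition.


Working backward. After the program, the postcondition k + k + 6 ≤ 2 must hold; in canonical form it is 2*k ≤ -4.
Before k := k + 3: 2*k ≤ -10
Before n := n + n - 6: 2*k ≤ -10
Answer: WP = 2*k ≤ -10


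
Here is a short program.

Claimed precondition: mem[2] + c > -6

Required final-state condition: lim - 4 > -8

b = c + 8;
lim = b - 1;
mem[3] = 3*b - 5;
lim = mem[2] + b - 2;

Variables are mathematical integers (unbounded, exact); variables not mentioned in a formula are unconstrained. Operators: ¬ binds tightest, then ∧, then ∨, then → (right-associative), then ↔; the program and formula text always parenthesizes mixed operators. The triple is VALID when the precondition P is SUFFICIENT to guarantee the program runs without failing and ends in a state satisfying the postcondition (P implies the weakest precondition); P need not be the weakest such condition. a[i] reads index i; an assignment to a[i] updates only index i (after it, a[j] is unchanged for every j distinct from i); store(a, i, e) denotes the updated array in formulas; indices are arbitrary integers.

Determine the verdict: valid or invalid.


Working backward. After the program, the postcondition lim - 4 > -8 must hold; in canonical form it is lim > -4.
Before lim := mem[2] + b - 2: mem[2] + b > -2
Before mem[3] := 3*b - 5: mem[2] + b > -2
Before lim := b - 1: mem[2] + b > -2
Before b := c + 8: mem[2] + c > -10
The weakest precondition is mem[2] + c > -10.
Check whether mem[2] + c > -6 implies it.
Every state satisfying the precondition satisfies the weakest precondition: the implication holds.
Answer: valid


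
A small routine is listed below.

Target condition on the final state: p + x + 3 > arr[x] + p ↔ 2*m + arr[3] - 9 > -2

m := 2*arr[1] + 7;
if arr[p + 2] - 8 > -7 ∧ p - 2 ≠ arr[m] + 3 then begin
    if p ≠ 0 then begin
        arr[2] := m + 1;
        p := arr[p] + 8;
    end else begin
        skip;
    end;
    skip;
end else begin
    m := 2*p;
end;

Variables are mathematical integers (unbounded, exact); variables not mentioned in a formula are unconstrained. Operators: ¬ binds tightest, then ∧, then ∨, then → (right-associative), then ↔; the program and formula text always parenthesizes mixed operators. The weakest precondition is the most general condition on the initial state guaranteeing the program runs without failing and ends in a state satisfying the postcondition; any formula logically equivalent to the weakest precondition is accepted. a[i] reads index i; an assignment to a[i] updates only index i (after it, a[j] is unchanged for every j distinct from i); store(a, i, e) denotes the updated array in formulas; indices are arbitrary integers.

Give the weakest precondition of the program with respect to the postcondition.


Working backward. After the program, the postcondition p + x + 3 > arr[x] + p ↔ 2*m + arr[3] - 9 > -2 must hold; in canonical form it is x > arr[x] - 3 ↔ arr[3] + 2*m > 7.
Then branch requires (p ≠ 0 → (x > store(arr, 2, m + 1)[x] - 3 ↔ arr[3] + 2*m > 7)) ∧ ((¬(p ≠ 0)) → (x > arr[x] - 3 ↔ arr[3] + 2*m > 7)); else branch requires x > arr[x] - 3 ↔ arr[3] + 4*p > 7.
Before the if: ((arr[p + 2] > 1 ∧ p ≠ arr[m] + 5) → ((p ≠ 0 → (x > store(arr, 2, m + 1)[x] - 3 ↔ arr[3] + 2*m > 7)) ∧ ((¬(p ≠ 0)) → (x > arr[x] - 3 ↔ arr[3] + 2*m > 7)))) ∧ ((¬(arr[p + 2] > 1 ∧ p ≠ arr[m] + 5)) → (x > arr[x] - 3 ↔ arr[3] + 4*p > 7))
Before m := 2*arr[1] + 7: ((arr[p + 2] > 1 ∧ p ≠ arr[2*arr[1] + 7] + 5) → ((p ≠ 0 → (x > store(arr, 2, 2*arr[1] + 8)[x] - 3 ↔ 4*arr[1] + arr[3] > -7)) ∧ ((¬(p ≠ 0)) → (x > arr[x] - 3 ↔ 4*arr[1] + arr[3] > -7)))) ∧ ((¬(arr[p + 2] > 1 ∧ p ≠ arr[2*arr[1] + 7] + 5)) → (x > arr[x] - 3 ↔ arr[3] + 4*p > 7))
Answer: WP = ((arr[p + 2] > 1 ∧ p ≠ arr[2*arr[1] + 7] + 5) → ((p ≠ 0 → (x > store(arr, 2, 2*arr[1] + 8)[x] - 3 ↔ 4*arr[1] + arr[3] > -7)) ∧ ((¬(p ≠ 0)) → (x > arr[x] - 3 ↔ 4*arr[1] + arr[3] > -7)))) ∧ ((¬(arr[p + 2] > 1 ∧ p ≠ arr[2*arr[1] + 7] + 5)) → (x > arr[x] - 3 ↔ arr[3] + 4*p > 7))


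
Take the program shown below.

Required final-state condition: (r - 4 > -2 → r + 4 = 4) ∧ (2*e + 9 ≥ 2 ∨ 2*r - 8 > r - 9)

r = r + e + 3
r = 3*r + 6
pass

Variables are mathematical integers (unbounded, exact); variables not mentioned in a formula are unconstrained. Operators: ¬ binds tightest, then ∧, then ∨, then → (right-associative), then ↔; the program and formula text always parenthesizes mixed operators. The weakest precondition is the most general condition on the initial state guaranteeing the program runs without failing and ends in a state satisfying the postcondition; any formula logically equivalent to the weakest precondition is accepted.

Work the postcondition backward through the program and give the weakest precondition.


Working backward. After the program, the postcondition (r - 4 > -2 → r + 4 = 4) ∧ (2*e + 9 ≥ 2 ∨ 2*r - 8 > r - 9) must hold; in canonical form it is (r > 2 → r = 0) ∧ (2*e ≥ -7 ∨ r > -1).
Before skip: (r > 2 → r = 0) ∧ (2*e ≥ -7 ∨ r > -1)
Before r := 3*r + 6: (3*r > -4 → 3*r = -6) ∧ (2*e ≥ -7 ∨ 3*r > -7)
Before r := r + e + 3: (3*e + 3*r > -13 → 3*e + 3*r = -15) ∧ (2*e ≥ -7 ∨ 3*e + 3*r > -16)
Answer: WP = (3*e + 3*r > -13 → 3*e + 3*r = -15) ∧ (2*e ≥ -7 ∨ 3*e + 3*r > -16)
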